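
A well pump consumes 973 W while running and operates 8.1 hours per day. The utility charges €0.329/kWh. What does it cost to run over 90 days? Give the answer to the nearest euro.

€233

Energy = 973 W × 8.1 h/day × 90 days = 709,317 Wh = 709.3 kWh
Cost = 709.3 kWh × €0.329/kWh = €233.37 ≈ €233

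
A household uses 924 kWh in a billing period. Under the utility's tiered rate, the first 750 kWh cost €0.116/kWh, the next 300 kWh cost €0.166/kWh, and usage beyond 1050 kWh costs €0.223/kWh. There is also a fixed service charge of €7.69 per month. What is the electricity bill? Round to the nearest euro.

€124

First 750 kWh × €0.116 = €87.00
Next 174 kWh × €0.166 = €28.88
Remaining tier: 0 kWh (not reached)
Energy charge = €115.88; + service €7.69 = €123.57 ≈ €124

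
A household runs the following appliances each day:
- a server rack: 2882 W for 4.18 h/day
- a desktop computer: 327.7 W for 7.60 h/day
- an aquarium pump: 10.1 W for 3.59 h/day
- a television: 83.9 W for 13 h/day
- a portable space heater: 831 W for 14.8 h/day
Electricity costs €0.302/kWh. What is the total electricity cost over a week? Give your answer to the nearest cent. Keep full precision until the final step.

server rack: 2882 W × 4.18 h × 7 d = 84,327 Wh = 84.33 kWh
desktop computer: 327.7 W × 7.60 h × 7 d = 17,434 Wh = 17.43 kWh
aquarium pump: 10.1 W × 3.59 h × 7 d = 254 Wh = 0.2538 kWh
television: 83.9 W × 13 h × 7 d = 7,635 Wh = 7.635 kWh
portable space heater: 831 W × 14.8 h × 7 d = 86,092 Wh = 86.09 kWh
Total energy = 84.33 + 17.43 + 0.2538 + 7.635 + 86.09 = 195.7 kWh
Cost = 195.7 kWh × €0.302 = €59.11

€59.11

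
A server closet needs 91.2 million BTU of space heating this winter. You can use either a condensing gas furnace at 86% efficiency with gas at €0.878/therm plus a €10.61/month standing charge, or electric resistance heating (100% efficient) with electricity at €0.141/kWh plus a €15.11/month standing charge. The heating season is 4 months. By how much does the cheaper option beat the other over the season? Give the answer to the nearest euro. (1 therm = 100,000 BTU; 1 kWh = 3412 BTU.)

Heat load = 91.2 × 10⁶ BTU = 91,200,000 BTU
Gas: input = 91,200,000 / 0.86 = 106,046,512 BTU = 1,060 therm → 1,060 × €0.878 = €931.09; + 4 × €10.61 standing = €973.53
Electric: 91,200,000 BTU / 3412 = 26,730 kWh → × €0.141 = €3,768.82; + 4 × €15.11 standing = €3,829.26
Difference = |€973.53 − €3,829.26| = €2,855.73 ≈ €2856

€2856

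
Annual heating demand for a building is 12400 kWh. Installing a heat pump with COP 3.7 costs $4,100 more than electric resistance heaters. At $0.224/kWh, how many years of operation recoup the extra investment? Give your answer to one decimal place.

Resistance: 12400 kWh × $0.224 = $2,777.60/yr
Heat pump: 12400 / 3.7 = 3351 kWh in → × $0.224 = $750.70/yr
Annual savings = $2,026.90
Payback = $4,100 / $2,026.90 = 2.02 years

2.0 years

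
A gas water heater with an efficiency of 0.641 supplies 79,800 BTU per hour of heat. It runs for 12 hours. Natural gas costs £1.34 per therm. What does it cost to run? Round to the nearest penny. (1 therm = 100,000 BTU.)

Heat delivered = 79,800 BTU/h × 12 h = 957,600 BTU
Gas input = 957,600 / 0.641 = 1,493,916 BTU
= 1,493,916 / 100,000 = 14.94 therm
Cost = 14.94 × £1.34/therm = £20.02

£20.02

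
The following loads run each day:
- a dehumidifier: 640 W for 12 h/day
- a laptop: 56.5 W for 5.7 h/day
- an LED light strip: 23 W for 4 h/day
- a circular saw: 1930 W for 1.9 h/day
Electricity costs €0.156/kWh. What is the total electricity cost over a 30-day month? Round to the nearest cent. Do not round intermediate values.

dehumidifier: 640 W × 12 h × 30 d = 230,400 Wh = 230.4 kWh
laptop: 56.5 W × 5.7 h × 30 d = 9,662 Wh = 9.662 kWh
LED light strip: 23 W × 4 h × 30 d = 2,760 Wh = 2.76 kWh
circular saw: 1930 W × 1.9 h × 30 d = 110,010 Wh = 110 kWh
Total energy = 230.4 + 9.662 + 2.76 + 110 = 352.8 kWh
Cost = 352.8 kWh × €0.156 = €55.04

€55.04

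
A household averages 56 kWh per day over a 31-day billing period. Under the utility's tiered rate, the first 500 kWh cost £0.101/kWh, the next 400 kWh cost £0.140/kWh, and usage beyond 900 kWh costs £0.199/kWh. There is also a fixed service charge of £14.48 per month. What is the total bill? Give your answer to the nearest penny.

Usage = 56 kWh/day × 31 days = 1736 kWh
First 500 kWh × £0.101 = £50.50
Next 400 kWh × £0.140 = £56.00
Remaining 836 kWh × £0.199 = £166.36
Energy charge = £272.86; + service £14.48 = £287.34

£287.34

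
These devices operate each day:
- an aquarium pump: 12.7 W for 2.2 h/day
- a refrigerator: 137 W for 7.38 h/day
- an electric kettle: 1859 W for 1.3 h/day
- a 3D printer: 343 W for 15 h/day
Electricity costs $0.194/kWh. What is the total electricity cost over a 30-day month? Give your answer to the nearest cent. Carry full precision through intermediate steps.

$50.06

aquarium pump: 12.7 W × 2.2 h × 30 d = 838 Wh = 0.8382 kWh
refrigerator: 137 W × 7.38 h × 30 d = 30,332 Wh = 30.33 kWh
electric kettle: 1859 W × 1.3 h × 30 d = 72,501 Wh = 72.5 kWh
3D printer: 343 W × 15 h × 30 d = 154,350 Wh = 154.3 kWh
Total energy = 0.8382 + 30.33 + 72.5 + 154.3 = 258 kWh
Cost = 258 kWh × $0.194 = $50.06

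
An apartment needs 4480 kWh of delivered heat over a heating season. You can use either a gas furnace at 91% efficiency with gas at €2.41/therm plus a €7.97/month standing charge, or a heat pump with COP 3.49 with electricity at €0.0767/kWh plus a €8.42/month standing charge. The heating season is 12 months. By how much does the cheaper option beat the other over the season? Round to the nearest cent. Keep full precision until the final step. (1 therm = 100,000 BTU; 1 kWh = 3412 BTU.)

€300.96

Heat load = 4480 kWh × 3412 = 15,285,760 BTU
Gas: input = 15,285,760 / 0.91 = 16,797,538 BTU = 168 therm → 168 × €2.41 = €404.82; + 12 × €7.97 standing = €500.46
Heat pump: 15,285,760 BTU / 3412 = 4,480 kWh heat; / 3.49 = 1,284 kWh in → × €0.0767 = €98.46; + 12 × €8.42 standing = €199.50
Difference = |€500.46 − €199.50| = €300.96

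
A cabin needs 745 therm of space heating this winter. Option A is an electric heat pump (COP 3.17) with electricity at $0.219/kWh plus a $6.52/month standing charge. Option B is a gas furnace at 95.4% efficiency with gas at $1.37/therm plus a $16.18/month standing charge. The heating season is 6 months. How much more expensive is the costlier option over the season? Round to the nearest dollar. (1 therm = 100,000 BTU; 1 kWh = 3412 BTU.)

$381

Heat load = 745 therm × 100,000 = 74,500,000 BTU
Gas: input = 74,500,000 / 0.954 = 78,092,243 BTU = 780.9 therm → 780.9 × $1.37 = $1,069.86; + 6 × $16.18 standing = $1,166.94
Heat pump: 74,500,000 BTU / 3412 = 21,830 kWh heat; / 3.17 = 6,888 kWh in → × $0.219 = $1,508.45; + 6 × $6.52 standing = $1,547.57
Difference = |$1,166.94 − $1,547.57| = $380.63 ≈ $381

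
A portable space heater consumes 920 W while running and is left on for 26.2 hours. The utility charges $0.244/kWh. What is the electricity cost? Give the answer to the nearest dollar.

Energy = 920 W × 26.2 h = 24,104 Wh = 24.1 kWh
Cost = 24.1 kWh × $0.244/kWh = $5.88 ≈ $6

$6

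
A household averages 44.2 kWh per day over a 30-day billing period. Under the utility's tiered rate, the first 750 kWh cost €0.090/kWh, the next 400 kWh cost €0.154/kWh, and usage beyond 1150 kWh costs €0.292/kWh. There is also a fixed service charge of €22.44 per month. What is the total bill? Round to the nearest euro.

Usage = 44.2 kWh/day × 30 days = 1326 kWh
First 750 kWh × €0.090 = €67.50
Next 400 kWh × €0.154 = €61.60
Remaining 176 kWh × €0.292 = €51.39
Energy charge = €180.49; + service €22.44 = €202.93 ≈ €203

€203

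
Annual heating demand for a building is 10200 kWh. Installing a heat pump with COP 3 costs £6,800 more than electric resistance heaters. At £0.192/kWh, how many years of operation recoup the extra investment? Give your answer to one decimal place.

5.2 years

Resistance: 10200 kWh × £0.192 = £1,958.40/yr
Heat pump: 10200 / 3 = 3400 kWh in → × £0.192 = £652.80/yr
Annual savings = £1,305.60
Payback = £6,800 / £1,305.60 = 5.21 years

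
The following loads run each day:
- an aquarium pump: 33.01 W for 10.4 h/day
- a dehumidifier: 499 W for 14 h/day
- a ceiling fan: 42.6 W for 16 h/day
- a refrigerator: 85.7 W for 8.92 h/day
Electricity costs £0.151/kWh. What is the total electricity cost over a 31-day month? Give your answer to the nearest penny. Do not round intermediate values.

£41.08

aquarium pump: 33.01 W × 10.4 h × 31 d = 10,642 Wh = 10.64 kWh
dehumidifier: 499 W × 14 h × 31 d = 216,566 Wh = 216.6 kWh
ceiling fan: 42.6 W × 16 h × 31 d = 21,130 Wh = 21.13 kWh
refrigerator: 85.7 W × 8.92 h × 31 d = 23,698 Wh = 23.7 kWh
Total energy = 10.64 + 216.6 + 21.13 + 23.7 = 272 kWh
Cost = 272 kWh × £0.151 = £41.08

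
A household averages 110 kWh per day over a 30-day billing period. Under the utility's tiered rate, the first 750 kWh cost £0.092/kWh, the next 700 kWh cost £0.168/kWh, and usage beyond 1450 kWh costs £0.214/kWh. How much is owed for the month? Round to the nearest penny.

£582.50

Usage = 110 kWh/day × 30 days = 3300 kWh
First 750 kWh × £0.092 = £69.00
Next 700 kWh × £0.168 = £117.60
Remaining 1850 kWh × £0.214 = £395.90
Total = £582.50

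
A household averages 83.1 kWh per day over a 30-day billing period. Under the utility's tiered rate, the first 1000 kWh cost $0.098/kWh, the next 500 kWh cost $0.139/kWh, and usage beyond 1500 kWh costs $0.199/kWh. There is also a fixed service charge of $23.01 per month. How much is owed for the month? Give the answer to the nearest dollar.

$388

Usage = 83.1 kWh/day × 30 days = 2493 kWh
First 1000 kWh × $0.098 = $98.00
Next 500 kWh × $0.139 = $69.50
Remaining 993 kWh × $0.199 = $197.61
Energy charge = $365.11; + service $23.01 = $388.12 ≈ $388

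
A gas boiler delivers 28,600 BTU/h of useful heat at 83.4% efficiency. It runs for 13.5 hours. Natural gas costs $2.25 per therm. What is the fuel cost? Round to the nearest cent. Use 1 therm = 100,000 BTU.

$10.42

Heat delivered = 28,600 BTU/h × 13.5 h = 386,100 BTU
Gas input = 386,100 / 0.834 = 462,950 BTU
= 462,950 / 100,000 = 4.629 therm
Cost = 4.629 × $2.25/therm = $10.42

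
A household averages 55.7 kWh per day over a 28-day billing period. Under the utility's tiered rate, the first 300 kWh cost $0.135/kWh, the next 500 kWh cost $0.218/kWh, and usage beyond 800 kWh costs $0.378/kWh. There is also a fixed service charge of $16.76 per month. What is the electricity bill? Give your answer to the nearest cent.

$453.39

Usage = 55.7 kWh/day × 28 days = 1559.6 kWh
First 300 kWh × $0.135 = $40.50
Next 500 kWh × $0.218 = $109.00
Remaining 759.6 kWh × $0.378 = $287.13
Energy charge = $436.63; + service $16.76 = $453.39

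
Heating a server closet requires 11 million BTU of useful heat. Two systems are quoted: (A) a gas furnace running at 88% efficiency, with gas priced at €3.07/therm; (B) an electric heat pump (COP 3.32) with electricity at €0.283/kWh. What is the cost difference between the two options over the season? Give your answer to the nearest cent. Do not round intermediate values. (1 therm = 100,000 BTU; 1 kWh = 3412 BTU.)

Heat load = 11 × 10⁶ BTU = 11,000,000 BTU
Gas: input = 11,000,000 / 0.88 = 12,500,000 BTU = 125 therm → 125 × €3.07 = €383.75
Heat pump: 11,000,000 BTU / 3412 = 3,224 kWh heat; / 3.32 = 971.1 kWh in → × €0.283 = €274.81
Difference = |€383.75 − €274.81| = €108.94

€108.94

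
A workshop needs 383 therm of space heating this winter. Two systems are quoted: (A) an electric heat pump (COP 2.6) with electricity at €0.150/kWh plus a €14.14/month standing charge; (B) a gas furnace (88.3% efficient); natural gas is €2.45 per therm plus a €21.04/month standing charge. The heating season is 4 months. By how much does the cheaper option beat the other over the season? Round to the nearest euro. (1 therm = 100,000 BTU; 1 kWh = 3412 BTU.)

€443

Heat load = 383 therm × 100,000 = 38,300,000 BTU
Gas: input = 38,300,000 / 0.883 = 43,374,858 BTU = 433.7 therm → 433.7 × €2.45 = €1,062.68; + 4 × €21.04 standing = €1,146.84
Heat pump: 38,300,000 BTU / 3412 = 11,230 kWh heat; / 2.6 = 4,317 kWh in → × €0.150 = €647.60; + 4 × €14.14 standing = €704.16
Difference = |€1,146.84 − €704.16| = €442.68 ≈ €443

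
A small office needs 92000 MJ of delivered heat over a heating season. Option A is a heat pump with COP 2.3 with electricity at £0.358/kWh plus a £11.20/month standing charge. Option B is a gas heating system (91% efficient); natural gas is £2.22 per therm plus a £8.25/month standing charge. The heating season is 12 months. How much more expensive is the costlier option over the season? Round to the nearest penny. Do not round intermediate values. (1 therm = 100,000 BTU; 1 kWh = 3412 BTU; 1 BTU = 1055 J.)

Heat load = 92000 MJ = 92,000,000,000 J / 1055 = 87,203,791 BTU
Gas: input = 87,203,791 / 0.91 = 95,828,342 BTU = 958.3 therm → 958.3 × £2.22 = £2,127.39; + 12 × £8.25 standing = £2,226.39
Heat pump: 87,203,791 BTU / 3412 = 25,560 kWh heat; / 2.3 = 11,110 kWh in → × £0.358 = £3,978.15; + 12 × £11.20 standing = £4,112.55
Difference = |£2,226.39 − £4,112.55| = £1,886.16

£1886.16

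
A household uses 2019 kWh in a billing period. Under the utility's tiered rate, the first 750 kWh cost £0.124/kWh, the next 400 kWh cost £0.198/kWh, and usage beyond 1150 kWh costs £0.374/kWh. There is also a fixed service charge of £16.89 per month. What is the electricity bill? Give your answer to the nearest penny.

£514.10

First 750 kWh × £0.124 = £93.00
Next 400 kWh × £0.198 = £79.20
Remaining 869 kWh × £0.374 = £325.01
Energy charge = £497.21; + service £16.89 = £514.10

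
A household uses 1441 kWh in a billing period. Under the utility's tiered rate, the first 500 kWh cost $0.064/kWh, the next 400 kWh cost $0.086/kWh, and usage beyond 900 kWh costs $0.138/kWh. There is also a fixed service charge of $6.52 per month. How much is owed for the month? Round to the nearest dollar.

First 500 kWh × $0.064 = $32.00
Next 400 kWh × $0.086 = $34.40
Remaining 541 kWh × $0.138 = $74.66
Energy charge = $141.06; + service $6.52 = $147.58 ≈ $148

$148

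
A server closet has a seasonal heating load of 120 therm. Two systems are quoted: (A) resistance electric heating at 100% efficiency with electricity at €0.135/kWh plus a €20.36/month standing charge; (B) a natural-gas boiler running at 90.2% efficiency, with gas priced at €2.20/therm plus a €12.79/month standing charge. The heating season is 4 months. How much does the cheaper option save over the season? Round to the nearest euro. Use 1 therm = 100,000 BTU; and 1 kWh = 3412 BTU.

Heat load = 120 therm × 100,000 = 12,000,000 BTU
Gas: input = 12,000,000 / 0.902 = 13,303,769 BTU = 133 therm → 133 × €2.20 = €292.68; + 4 × €12.79 standing = €343.84
Electric: 12,000,000 BTU / 3412 = 3,517 kWh → × €0.135 = €474.79; + 4 × €20.36 standing = €556.23
Difference = |€343.84 − €556.23| = €212.39 ≈ €212

€212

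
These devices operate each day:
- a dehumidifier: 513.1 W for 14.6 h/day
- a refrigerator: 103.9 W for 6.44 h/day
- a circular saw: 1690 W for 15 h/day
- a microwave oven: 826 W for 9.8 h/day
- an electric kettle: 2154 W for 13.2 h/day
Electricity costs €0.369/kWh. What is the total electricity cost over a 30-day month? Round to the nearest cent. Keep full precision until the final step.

€775.32

dehumidifier: 513.1 W × 14.6 h × 30 d = 224,738 Wh = 224.7 kWh
refrigerator: 103.9 W × 6.44 h × 30 d = 20,073 Wh = 20.07 kWh
circular saw: 1690 W × 15 h × 30 d = 760,500 Wh = 760.5 kWh
microwave oven: 826 W × 9.8 h × 30 d = 242,844 Wh = 242.8 kWh
electric kettle: 2154 W × 13.2 h × 30 d = 852,984 Wh = 853 kWh
Total energy = 224.7 + 20.07 + 760.5 + 242.8 + 853 = 2,101 kWh
Cost = 2,101 kWh × €0.369 = €775.32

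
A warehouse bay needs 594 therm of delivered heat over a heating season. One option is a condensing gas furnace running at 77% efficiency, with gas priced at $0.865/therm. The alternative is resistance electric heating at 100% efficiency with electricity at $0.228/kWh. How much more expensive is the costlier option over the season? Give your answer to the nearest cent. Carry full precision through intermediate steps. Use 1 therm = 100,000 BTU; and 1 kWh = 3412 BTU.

Heat load = 594 therm × 100,000 = 59,400,000 BTU
Gas: input = 59,400,000 / 0.77 = 77,142,857 BTU = 771.4 therm → 771.4 × $0.865 = $667.29
Electric: 59,400,000 BTU / 3412 = 17,410 kWh → × $0.228 = $3,969.28
Difference = |$667.29 − $3,969.28| = $3,302.00

$3302.00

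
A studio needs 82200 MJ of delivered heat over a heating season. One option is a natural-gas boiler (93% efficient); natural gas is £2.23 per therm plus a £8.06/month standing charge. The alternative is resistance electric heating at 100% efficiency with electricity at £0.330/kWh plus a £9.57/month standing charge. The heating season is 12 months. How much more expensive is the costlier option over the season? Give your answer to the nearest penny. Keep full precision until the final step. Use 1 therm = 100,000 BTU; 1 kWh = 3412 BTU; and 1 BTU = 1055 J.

Heat load = 82200 MJ = 82,200,000,000 J / 1055 = 77,914,692 BTU
Gas: input = 77,914,692 / 0.93 = 83,779,239 BTU = 837.8 therm → 837.8 × £2.23 = £1,868.28; + 12 × £8.06 standing = £1,965.00
Electric: 77,914,692 BTU / 3412 = 22,840 kWh → × £0.330 = £7,535.71; + 12 × £9.57 standing = £7,650.55
Difference = |£1,965.00 − £7,650.55| = £5,685.55

£5685.55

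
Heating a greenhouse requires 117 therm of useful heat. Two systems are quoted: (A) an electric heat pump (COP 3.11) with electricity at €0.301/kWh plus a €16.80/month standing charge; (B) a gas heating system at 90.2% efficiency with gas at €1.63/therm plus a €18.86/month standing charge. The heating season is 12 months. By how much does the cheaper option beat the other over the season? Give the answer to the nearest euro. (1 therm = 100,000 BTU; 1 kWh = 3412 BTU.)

€96

Heat load = 117 therm × 100,000 = 11,700,000 BTU
Gas: input = 11,700,000 / 0.902 = 12,971,175 BTU = 129.7 therm → 129.7 × €1.63 = €211.43; + 12 × €18.86 standing = €437.75
Heat pump: 11,700,000 BTU / 3412 = 3,429 kWh heat; / 3.11 = 1,103 kWh in → × €0.301 = €331.88; + 12 × €16.80 standing = €533.48
Difference = |€437.75 − €533.48| = €95.73 ≈ €96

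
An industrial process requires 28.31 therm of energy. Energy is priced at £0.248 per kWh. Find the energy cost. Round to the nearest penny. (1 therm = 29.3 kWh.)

£205.71

28.31 therm × (29.3 kWh/therm) = 829.5 kWh
Cost = 829.5 kWh × £0.248/kWh = £205.71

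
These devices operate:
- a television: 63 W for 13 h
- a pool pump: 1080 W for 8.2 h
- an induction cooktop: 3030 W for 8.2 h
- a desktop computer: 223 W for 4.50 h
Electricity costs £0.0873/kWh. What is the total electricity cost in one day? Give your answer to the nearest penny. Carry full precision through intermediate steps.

television: 63 W × 13 h = 819 Wh = 0.819 kWh
pool pump: 1080 W × 8.2 h = 8,856 Wh = 8.856 kWh
induction cooktop: 3030 W × 8.2 h = 24,846 Wh = 24.85 kWh
desktop computer: 223 W × 4.50 h = 1,004 Wh = 1.004 kWh
Total energy = 0.819 + 8.856 + 24.85 + 1.004 = 35.52 kWh
Cost = 35.52 kWh × £0.0873 = £3.10

£3.10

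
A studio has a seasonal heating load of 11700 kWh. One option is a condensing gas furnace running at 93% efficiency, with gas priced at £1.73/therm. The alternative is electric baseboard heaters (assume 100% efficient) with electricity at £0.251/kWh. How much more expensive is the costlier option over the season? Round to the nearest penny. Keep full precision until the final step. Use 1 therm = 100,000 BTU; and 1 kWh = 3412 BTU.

Heat load = 11700 kWh × 3412 = 39,920,400 BTU
Gas: input = 39,920,400 / 0.930 = 42,925,161 BTU = 429.3 therm → 429.3 × £1.73 = £742.61
Electric: 39,920,400 BTU / 3412 = 11,700 kWh → × £0.251 = £2,936.70
Difference = |£742.61 − £2,936.70| = £2,194.09

£2194.09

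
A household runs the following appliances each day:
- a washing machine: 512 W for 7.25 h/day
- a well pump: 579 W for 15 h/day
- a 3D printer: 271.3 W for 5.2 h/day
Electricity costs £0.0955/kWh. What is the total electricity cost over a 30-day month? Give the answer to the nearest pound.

washing machine: 512 W × 7.25 h × 30 d = 111,360 Wh = 111.4 kWh
well pump: 579 W × 15 h × 30 d = 260,550 Wh = 260.6 kWh
3D printer: 271.3 W × 5.2 h × 30 d = 42,323 Wh = 42.32 kWh
Total energy = 111.4 + 260.6 + 42.32 = 414.2 kWh
Cost = 414.2 kWh × £0.0955 = £39.56 ≈ £40

£40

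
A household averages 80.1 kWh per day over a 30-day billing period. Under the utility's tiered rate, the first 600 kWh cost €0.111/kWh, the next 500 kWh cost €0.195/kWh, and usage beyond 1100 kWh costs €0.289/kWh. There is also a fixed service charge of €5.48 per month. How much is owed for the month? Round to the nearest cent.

Usage = 80.1 kWh/day × 30 days = 2403 kWh
First 600 kWh × €0.111 = €66.60
Next 500 kWh × €0.195 = €97.50
Remaining 1303 kWh × €0.289 = €376.57
Energy charge = €540.67; + service €5.48 = €546.15

€546.15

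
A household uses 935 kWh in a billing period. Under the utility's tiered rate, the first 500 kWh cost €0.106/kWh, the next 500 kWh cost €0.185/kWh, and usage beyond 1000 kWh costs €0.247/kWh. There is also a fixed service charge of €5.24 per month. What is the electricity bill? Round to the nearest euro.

First 500 kWh × €0.106 = €53.00
Next 435 kWh × €0.185 = €80.47
Remaining tier: 0 kWh (not reached)
Energy charge = €133.47; + service €5.24 = €138.72 ≈ €139

€139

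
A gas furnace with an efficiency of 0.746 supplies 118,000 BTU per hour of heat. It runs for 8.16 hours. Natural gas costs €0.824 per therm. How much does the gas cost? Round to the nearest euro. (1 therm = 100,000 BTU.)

Heat delivered = 118,000 BTU/h × 8.16 h = 962,880 BTU
Gas input = 962,880 / 0.746 = 1,290,724 BTU
= 1,290,724 / 100,000 = 12.91 therm
Cost = 12.91 × €0.824/therm = €10.64 ≈ €11

€11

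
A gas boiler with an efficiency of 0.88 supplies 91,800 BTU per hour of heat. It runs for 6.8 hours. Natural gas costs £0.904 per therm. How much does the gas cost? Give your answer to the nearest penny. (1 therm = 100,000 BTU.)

Heat delivered = 91,800 BTU/h × 6.8 h = 624,240 BTU
Gas input = 624,240 / 0.88 = 709,364 BTU
= 709,364 / 100,000 = 7.094 therm
Cost = 7.094 × £0.904/therm = £6.41

£6.41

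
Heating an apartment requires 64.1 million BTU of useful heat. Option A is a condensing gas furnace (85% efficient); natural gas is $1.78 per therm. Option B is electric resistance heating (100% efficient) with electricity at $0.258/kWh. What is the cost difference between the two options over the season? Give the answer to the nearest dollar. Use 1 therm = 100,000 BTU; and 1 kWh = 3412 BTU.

$3505

Heat load = 64.1 × 10⁶ BTU = 64,100,000 BTU
Gas: input = 64,100,000 / 0.85 = 75,411,765 BTU = 754.1 therm → 754.1 × $1.78 = $1,342.33
Electric: 64,100,000 BTU / 3412 = 18,790 kWh → × $0.258 = $4,846.95
Difference = |$1,342.33 − $4,846.95| = $3,504.62 ≈ $3505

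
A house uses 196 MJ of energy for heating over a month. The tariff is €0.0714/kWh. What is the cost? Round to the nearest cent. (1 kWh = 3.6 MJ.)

€3.89

196 MJ × (0.27778 kWh/MJ) = 54.44 kWh
Cost = 54.44 kWh × €0.0714/kWh = €3.89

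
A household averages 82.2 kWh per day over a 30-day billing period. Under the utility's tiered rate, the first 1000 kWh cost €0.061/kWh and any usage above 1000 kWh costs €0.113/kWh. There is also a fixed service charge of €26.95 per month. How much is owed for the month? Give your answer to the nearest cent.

Usage = 82.2 kWh/day × 30 days = 2466 kWh
First 1000 kWh × €0.061 = €61.00
Remaining 1466 kWh × €0.113 = €165.66
Energy charge = €226.66; + service €26.95 = €253.61

€253.61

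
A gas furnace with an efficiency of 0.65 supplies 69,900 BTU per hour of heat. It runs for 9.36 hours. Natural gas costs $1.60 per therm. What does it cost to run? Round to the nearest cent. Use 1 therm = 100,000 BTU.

$16.10

Heat delivered = 69,900 BTU/h × 9.36 h = 654,264 BTU
Gas input = 654,264 / 0.65 = 1,006,560 BTU
= 1,006,560 / 100,000 = 10.07 therm
Cost = 10.07 × $1.60/therm = $16.10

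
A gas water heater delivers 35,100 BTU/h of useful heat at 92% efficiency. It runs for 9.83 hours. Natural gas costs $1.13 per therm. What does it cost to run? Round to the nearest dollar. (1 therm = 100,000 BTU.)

Heat delivered = 35,100 BTU/h × 9.83 h = 345,033 BTU
Gas input = 345,033 / 0.92 = 375,036 BTU
= 375,036 / 100,000 = 3.75 therm
Cost = 3.75 × $1.13/therm = $4.24 ≈ $4

$4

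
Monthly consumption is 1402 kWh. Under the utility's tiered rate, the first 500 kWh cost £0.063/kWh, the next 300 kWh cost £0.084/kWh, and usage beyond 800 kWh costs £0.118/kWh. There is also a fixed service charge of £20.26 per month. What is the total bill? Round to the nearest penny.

First 500 kWh × £0.063 = £31.50
Next 300 kWh × £0.084 = £25.20
Remaining 602 kWh × £0.118 = £71.04
Energy charge = £127.74; + service £20.26 = £148.00

£148.00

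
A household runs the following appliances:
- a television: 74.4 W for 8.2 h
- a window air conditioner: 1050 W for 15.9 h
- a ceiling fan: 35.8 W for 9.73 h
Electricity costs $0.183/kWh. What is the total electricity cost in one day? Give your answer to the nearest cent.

$3.23

television: 74.4 W × 8.2 h = 610 Wh = 0.6101 kWh
window air conditioner: 1050 W × 15.9 h = 16,695 Wh = 16.7 kWh
ceiling fan: 35.8 W × 9.73 h = 348 Wh = 0.3483 kWh
Total energy = 0.6101 + 16.7 + 0.3483 = 17.65 kWh
Cost = 17.65 kWh × $0.183 = $3.23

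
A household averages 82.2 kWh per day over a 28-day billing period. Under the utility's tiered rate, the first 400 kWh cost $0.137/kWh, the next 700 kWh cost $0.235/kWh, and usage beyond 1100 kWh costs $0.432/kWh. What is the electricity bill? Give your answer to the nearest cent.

Usage = 82.2 kWh/day × 28 days = 2301.6 kWh
First 400 kWh × $0.137 = $54.80
Next 700 kWh × $0.235 = $164.50
Remaining 1201.6 kWh × $0.432 = $519.09
Total = $738.39

$738.39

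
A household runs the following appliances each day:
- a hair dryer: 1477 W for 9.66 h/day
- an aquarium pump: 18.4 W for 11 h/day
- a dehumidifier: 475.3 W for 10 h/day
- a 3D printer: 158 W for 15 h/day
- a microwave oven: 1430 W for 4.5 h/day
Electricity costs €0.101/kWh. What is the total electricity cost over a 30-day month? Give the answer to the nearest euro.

hair dryer: 1477 W × 9.66 h × 30 d = 428,035 Wh = 428 kWh
aquarium pump: 18.4 W × 11 h × 30 d = 6,072 Wh = 6.072 kWh
dehumidifier: 475.3 W × 10 h × 30 d = 142,590 Wh = 142.6 kWh
3D printer: 158 W × 15 h × 30 d = 71,100 Wh = 71.1 kWh
microwave oven: 1430 W × 4.5 h × 30 d = 193,050 Wh = 193.1 kWh
Total energy = 428 + 6.072 + 142.6 + 71.1 + 193.1 = 840.8 kWh
Cost = 840.8 kWh × €0.101 = €84.93 ≈ €85

€85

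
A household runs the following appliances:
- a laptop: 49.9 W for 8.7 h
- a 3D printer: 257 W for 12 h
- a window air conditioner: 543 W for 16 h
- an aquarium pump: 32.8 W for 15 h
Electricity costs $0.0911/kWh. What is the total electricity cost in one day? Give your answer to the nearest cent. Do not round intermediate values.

laptop: 49.9 W × 8.7 h = 434 Wh = 0.4341 kWh
3D printer: 257 W × 12 h = 3,084 Wh = 3.084 kWh
window air conditioner: 543 W × 16 h = 8,688 Wh = 8.688 kWh
aquarium pump: 32.8 W × 15 h = 492 Wh = 0.492 kWh
Total energy = 0.4341 + 3.084 + 8.688 + 0.492 = 12.7 kWh
Cost = 12.7 kWh × $0.0911 = $1.16

$1.16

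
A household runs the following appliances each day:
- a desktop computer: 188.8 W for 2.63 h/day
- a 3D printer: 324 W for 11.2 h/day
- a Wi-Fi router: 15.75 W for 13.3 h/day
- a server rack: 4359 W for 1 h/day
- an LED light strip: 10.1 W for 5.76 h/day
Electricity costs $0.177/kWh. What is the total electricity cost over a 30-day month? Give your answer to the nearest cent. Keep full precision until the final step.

$46.47

desktop computer: 188.8 W × 2.63 h × 30 d = 14,896 Wh = 14.9 kWh
3D printer: 324 W × 11.2 h × 30 d = 108,864 Wh = 108.9 kWh
Wi-Fi router: 15.75 W × 13.3 h × 30 d = 6,284 Wh = 6.284 kWh
server rack: 4359 W × 1 h × 30 d = 130,770 Wh = 130.8 kWh
LED light strip: 10.1 W × 5.76 h × 30 d = 1,745 Wh = 1.745 kWh
Total energy = 14.9 + 108.9 + 6.284 + 130.8 + 1.745 = 262.6 kWh
Cost = 262.6 kWh × $0.177 = $46.47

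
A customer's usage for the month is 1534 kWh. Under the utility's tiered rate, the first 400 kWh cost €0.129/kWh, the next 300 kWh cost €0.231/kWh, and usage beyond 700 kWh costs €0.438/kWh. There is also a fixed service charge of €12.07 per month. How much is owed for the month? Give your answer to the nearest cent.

First 400 kWh × €0.129 = €51.60
Next 300 kWh × €0.231 = €69.30
Remaining 834 kWh × €0.438 = €365.29
Energy charge = €486.19; + service €12.07 = €498.26

€498.26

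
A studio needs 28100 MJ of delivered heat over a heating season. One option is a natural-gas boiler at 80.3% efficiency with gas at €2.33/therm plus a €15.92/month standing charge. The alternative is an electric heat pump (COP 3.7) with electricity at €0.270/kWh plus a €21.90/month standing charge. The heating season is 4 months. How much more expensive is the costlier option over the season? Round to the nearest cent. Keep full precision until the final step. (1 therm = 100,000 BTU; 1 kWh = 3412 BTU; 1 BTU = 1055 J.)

Heat load = 28100 MJ = 28,100,000,000 J / 1055 = 26,635,071 BTU
Gas: input = 26,635,071 / 0.803 = 33,169,453 BTU = 331.7 therm → 331.7 × €2.33 = €772.85; + 4 × €15.92 standing = €836.53
Heat pump: 26,635,071 BTU / 3412 = 7,806 kWh heat; / 3.7 = 2,110 kWh in → × €0.270 = €569.65; + 4 × €21.90 standing = €657.25
Difference = |€836.53 − €657.25| = €179.28

€179.28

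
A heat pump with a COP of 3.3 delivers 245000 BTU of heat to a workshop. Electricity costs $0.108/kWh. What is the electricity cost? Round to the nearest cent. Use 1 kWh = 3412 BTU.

$2.35

Heat delivered = 245,000 BTU / 3412 = 71.81 kWh
Electrical input = 71.81 kWh / 3.3 = 21.76 kWh
Cost = 21.76 × $0.108/kWh = $2.35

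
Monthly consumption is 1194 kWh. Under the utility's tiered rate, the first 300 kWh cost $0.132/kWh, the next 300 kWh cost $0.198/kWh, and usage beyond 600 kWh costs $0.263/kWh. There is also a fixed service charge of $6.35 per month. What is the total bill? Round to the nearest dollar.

First 300 kWh × $0.132 = $39.60
Next 300 kWh × $0.198 = $59.40
Remaining 594 kWh × $0.263 = $156.22
Energy charge = $255.22; + service $6.35 = $261.57 ≈ $262

$262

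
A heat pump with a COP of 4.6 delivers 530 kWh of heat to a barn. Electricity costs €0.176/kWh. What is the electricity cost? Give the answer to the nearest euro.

€20

Electrical input = 530 kWh / 4.6 = 115.2 kWh
Cost = 115.2 × €0.176/kWh = €20.28 ≈ €20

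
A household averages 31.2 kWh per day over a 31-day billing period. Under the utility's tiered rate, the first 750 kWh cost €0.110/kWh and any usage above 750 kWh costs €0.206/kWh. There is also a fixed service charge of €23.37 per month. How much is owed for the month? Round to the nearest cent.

€150.61

Usage = 31.2 kWh/day × 31 days = 967.2 kWh
First 750 kWh × €0.110 = €82.50
Remaining 217.2 kWh × €0.206 = €44.74
Energy charge = €127.24; + service €23.37 = €150.61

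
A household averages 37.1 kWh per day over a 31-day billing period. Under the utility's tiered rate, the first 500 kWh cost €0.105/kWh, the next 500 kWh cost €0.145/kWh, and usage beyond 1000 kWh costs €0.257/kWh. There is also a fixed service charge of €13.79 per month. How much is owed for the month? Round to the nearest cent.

€177.37

Usage = 37.1 kWh/day × 31 days = 1150.1 kWh
First 500 kWh × €0.105 = €52.50
Next 500 kWh × €0.145 = €72.50
Remaining 150.1 kWh × €0.257 = €38.58
Energy charge = €163.58; + service €13.79 = €177.37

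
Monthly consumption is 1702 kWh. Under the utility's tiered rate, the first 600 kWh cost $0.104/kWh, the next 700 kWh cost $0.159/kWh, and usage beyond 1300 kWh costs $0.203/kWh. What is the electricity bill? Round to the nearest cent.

First 600 kWh × $0.104 = $62.40
Next 700 kWh × $0.159 = $111.30
Remaining 402 kWh × $0.203 = $81.61
Total = $255.31

$255.31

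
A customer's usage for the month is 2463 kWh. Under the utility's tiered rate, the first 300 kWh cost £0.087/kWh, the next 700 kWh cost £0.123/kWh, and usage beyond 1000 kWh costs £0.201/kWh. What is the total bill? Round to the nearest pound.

£406

First 300 kWh × £0.087 = £26.10
Next 700 kWh × £0.123 = £86.10
Remaining 1463 kWh × £0.201 = £294.06
Total = £406.26 ≈ £406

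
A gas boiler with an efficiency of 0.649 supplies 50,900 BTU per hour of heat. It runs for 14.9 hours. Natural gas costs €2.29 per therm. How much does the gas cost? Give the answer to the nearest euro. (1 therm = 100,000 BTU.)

€27

Heat delivered = 50,900 BTU/h × 14.9 h = 758,410 BTU
Gas input = 758,410 / 0.649 = 1,168,582 BTU
= 1,168,582 / 100,000 = 11.69 therm
Cost = 11.69 × €2.29/therm = €26.76 ≈ €27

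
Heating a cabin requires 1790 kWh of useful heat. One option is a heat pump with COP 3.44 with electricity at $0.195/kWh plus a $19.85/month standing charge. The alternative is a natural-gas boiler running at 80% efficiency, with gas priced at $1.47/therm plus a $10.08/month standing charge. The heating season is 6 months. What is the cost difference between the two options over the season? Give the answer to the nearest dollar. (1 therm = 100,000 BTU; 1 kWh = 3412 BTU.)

Heat load = 1790 kWh × 3412 = 6,107,480 BTU
Gas: input = 6,107,480 / 0.80 = 7,634,350 BTU = 76.34 therm → 76.34 × $1.47 = $112.22; + 6 × $10.08 standing = $172.70
Heat pump: 6,107,480 BTU / 3412 = 1,790 kWh heat; / 3.44 = 520.3 kWh in → × $0.195 = $101.47; + 6 × $19.85 standing = $220.57
Difference = |$172.70 − $220.57| = $47.86 ≈ $48

$48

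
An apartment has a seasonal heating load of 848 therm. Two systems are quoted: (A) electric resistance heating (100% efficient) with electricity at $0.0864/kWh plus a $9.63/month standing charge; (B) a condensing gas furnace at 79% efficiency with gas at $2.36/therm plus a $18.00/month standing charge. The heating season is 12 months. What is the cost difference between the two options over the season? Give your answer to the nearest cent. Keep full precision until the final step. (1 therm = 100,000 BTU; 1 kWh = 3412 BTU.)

$486.37

Heat load = 848 therm × 100,000 = 84,800,000 BTU
Gas: input = 84,800,000 / 0.79 = 107,341,772 BTU = 1,073 therm → 1,073 × $2.36 = $2,533.27; + 12 × $18.00 standing = $2,749.27
Electric: 84,800,000 BTU / 3412 = 24,850 kWh → × $0.0864 = $2,147.34; + 12 × $9.63 standing = $2,262.90
Difference = |$2,749.27 − $2,262.90| = $486.37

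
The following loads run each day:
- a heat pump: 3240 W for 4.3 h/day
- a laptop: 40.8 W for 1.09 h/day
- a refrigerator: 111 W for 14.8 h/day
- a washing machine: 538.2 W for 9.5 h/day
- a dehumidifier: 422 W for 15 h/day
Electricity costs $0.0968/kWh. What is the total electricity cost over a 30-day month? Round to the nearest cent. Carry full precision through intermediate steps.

$78.59

heat pump: 3240 W × 4.3 h × 30 d = 417,960 Wh = 418 kWh
laptop: 40.8 W × 1.09 h × 30 d = 1,334 Wh = 1.334 kWh
refrigerator: 111 W × 14.8 h × 30 d = 49,284 Wh = 49.28 kWh
washing machine: 538.2 W × 9.5 h × 30 d = 153,387 Wh = 153.4 kWh
dehumidifier: 422 W × 15 h × 30 d = 189,900 Wh = 189.9 kWh
Total energy = 418 + 1.334 + 49.28 + 153.4 + 189.9 = 811.9 kWh
Cost = 811.9 kWh × $0.0968 = $78.59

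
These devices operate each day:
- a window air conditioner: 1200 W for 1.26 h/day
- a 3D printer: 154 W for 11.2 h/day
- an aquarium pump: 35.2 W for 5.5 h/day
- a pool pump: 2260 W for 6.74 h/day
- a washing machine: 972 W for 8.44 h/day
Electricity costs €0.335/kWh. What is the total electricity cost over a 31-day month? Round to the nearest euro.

€279

window air conditioner: 1200 W × 1.26 h × 31 d = 46,872 Wh = 46.87 kWh
3D printer: 154 W × 11.2 h × 31 d = 53,469 Wh = 53.47 kWh
aquarium pump: 35.2 W × 5.5 h × 31 d = 6,002 Wh = 6.002 kWh
pool pump: 2260 W × 6.74 h × 31 d = 472,204 Wh = 472.2 kWh
washing machine: 972 W × 8.44 h × 31 d = 254,314 Wh = 254.3 kWh
Total energy = 46.87 + 53.47 + 6.002 + 472.2 + 254.3 = 832.9 kWh
Cost = 832.9 kWh × €0.335 = €279.01 ≈ €279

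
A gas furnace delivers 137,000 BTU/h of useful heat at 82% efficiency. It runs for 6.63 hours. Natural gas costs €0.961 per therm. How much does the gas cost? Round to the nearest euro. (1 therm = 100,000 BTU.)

Heat delivered = 137,000 BTU/h × 6.63 h = 908,310 BTU
Gas input = 908,310 / 0.82 = 1,107,695 BTU
= 1,107,695 / 100,000 = 11.08 therm
Cost = 11.08 × €0.961/therm = €10.64 ≈ €11

€11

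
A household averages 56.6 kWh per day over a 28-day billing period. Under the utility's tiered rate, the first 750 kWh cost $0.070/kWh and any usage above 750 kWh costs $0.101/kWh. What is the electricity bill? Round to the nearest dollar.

Usage = 56.6 kWh/day × 28 days = 1584.8 kWh
First 750 kWh × $0.070 = $52.50
Remaining 834.8 kWh × $0.101 = $84.31
Total = $136.81 ≈ $137

$137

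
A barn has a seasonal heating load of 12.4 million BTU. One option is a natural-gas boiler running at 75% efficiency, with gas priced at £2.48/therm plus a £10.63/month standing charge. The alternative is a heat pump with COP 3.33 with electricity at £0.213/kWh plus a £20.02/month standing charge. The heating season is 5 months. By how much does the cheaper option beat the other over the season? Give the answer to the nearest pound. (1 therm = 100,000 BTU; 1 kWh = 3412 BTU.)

£131

Heat load = 12.4 × 10⁶ BTU = 12,400,000 BTU
Gas: input = 12,400,000 / 0.75 = 16,533,333 BTU = 165.3 therm → 165.3 × £2.48 = £410.03; + 5 × £10.63 standing = £463.18
Heat pump: 12,400,000 BTU / 3412 = 3,634 kWh heat; / 3.33 = 1,091 kWh in → × £0.213 = £232.46; + 5 × £20.02 standing = £332.56
Difference = |£463.18 − £332.56| = £130.62 ≈ £131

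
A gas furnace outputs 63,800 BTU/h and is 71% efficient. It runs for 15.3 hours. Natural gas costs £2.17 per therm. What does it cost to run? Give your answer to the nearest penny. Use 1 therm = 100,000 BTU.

Heat delivered = 63,800 BTU/h × 15.3 h = 976,140 BTU
Gas input = 976,140 / 0.71 = 1,374,845 BTU
= 1,374,845 / 100,000 = 13.75 therm
Cost = 13.75 × £2.17/therm = £29.83

£29.83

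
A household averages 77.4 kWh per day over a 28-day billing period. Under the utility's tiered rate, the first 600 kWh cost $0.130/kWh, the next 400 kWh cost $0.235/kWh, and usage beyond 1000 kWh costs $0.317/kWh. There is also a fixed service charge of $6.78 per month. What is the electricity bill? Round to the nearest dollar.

$549

Usage = 77.4 kWh/day × 28 days = 2167.2 kWh
First 600 kWh × $0.130 = $78.00
Next 400 kWh × $0.235 = $94.00
Remaining 1167.2 kWh × $0.317 = $370.00
Energy charge = $542.00; + service $6.78 = $548.78 ≈ $549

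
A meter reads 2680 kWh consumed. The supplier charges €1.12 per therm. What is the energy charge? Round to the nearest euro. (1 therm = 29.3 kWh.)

2680 kWh × (0.03413 therm/kWh) = 91.47 therm
Cost = 91.47 therm × €1.12/therm = €102.44 ≈ €102

€102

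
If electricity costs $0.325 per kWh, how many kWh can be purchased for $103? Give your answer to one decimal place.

316.9 kWh

$103 / $0.325 per kWh = 316.9 kWh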